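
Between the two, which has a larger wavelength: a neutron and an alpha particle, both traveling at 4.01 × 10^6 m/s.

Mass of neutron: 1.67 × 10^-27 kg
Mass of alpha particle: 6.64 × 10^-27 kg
The neutron has the longer wavelength.

Using λ = h/(mv), since both particles have the same velocity, the wavelength depends only on mass.

For neutron: λ₁ = h/(m₁v) = 9.89 × 10^-14 m
For alpha particle: λ₂ = h/(m₂v) = 2.49 × 10^-14 m

Since λ ∝ 1/m at constant velocity, the lighter particle has the longer wavelength.

The neutron has the longer de Broglie wavelength.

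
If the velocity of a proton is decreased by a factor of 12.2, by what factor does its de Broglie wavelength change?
The wavelength increases by a factor of 12.2.

From λ = h/(mv), the wavelength is inversely proportional to velocity:

λ ∝ 1/v

If v → v/12.2, then λ → 12.2λ

When velocity is decreased by a factor of 12.2, the wavelength increases by a factor of 12.2.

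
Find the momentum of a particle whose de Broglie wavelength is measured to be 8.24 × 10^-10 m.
8.04 × 10^-25 kg·m/s

From the de Broglie relation λ = h/p, we solve for p:

p = h/λ
p = (6.626 × 10^-34 J·s) / (8.24 × 10^-10 m)
p = 8.04 × 10^-25 kg·m/s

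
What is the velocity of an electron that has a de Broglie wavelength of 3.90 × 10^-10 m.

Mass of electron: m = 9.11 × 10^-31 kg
1.86 × 10^6 m/s

From the de Broglie relation λ = h/(mv), we solve for v:

v = h/(mλ)
v = (6.626 × 10^-34 J·s) / (9.11 × 10^-31 kg × 3.90 × 10^-10 m)
v = 1.86 × 10^6 m/s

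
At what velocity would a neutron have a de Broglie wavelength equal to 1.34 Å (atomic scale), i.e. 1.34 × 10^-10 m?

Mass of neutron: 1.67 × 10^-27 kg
2.96 × 10^3 m/s

From λ = h/(mv), solve for v:

v = h/(mλ)
v = (6.626 × 10^-34 J·s) / (1.67 × 10^-27 kg × 1.34 × 10^-10 m)
v = 2.96 × 10^3 m/s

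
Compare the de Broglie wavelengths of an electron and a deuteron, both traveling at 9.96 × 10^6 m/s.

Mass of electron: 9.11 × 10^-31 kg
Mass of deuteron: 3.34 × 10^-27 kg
The electron has the longer wavelength.

Using λ = h/(mv), since both particles have the same velocity, the wavelength depends only on mass.

For electron: λ₁ = h/(m₁v) = 7.30 × 10^-11 m
For deuteron: λ₂ = h/(m₂v) = 1.99 × 10^-14 m

Since λ ∝ 1/m at constant velocity, the lighter particle has the longer wavelength.

The electron has the longer de Broglie wavelength.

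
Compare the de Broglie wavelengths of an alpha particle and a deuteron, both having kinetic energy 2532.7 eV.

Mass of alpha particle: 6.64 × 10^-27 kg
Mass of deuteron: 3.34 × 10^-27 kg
The deuteron has the longer wavelength.

Using λ = h/√(2mKE):

For alpha particle: λ₁ = h/√(2m₁KE) = 2.85 × 10^-13 m
For deuteron: λ₂ = h/√(2m₂KE) = 4.02 × 10^-13 m

Since λ ∝ 1/√m at constant kinetic energy, the lighter particle has the longer wavelength.

The deuteron has the longer de Broglie wavelength.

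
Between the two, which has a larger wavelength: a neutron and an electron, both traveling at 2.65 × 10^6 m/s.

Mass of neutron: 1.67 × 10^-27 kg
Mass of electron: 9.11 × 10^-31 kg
The electron has the longer wavelength.

Using λ = h/(mv), since both particles have the same velocity, the wavelength depends only on mass.

For neutron: λ₁ = h/(m₁v) = 1.50 × 10^-13 m
For electron: λ₂ = h/(m₂v) = 2.74 × 10^-10 m

Since λ ∝ 1/m at constant velocity, the lighter particle has the longer wavelength.

The electron has the longer de Broglie wavelength.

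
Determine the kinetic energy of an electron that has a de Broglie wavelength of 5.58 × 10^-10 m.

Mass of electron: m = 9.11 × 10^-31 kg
7.74 × 10^-19 J (or 4.83 eV)

From λ = h/√(2mKE), we solve for KE:

λ² = h²/(2mKE)
KE = h²/(2mλ²)
KE = (6.626 × 10^-34 J·s)² / (2 × 9.11 × 10^-31 kg × (5.58 × 10^-10 m)²)
KE = 7.74 × 10^-19 J
KE = 4.83 eV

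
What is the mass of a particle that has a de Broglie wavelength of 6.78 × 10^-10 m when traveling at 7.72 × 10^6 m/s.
1.27 × 10^-31 kg

From the de Broglie relation λ = h/(mv), we solve for m:

m = h/(λv)
m = (6.626 × 10^-34 J·s) / (6.78 × 10^-10 m × 7.72 × 10^6 m/s)
m = 1.27 × 10^-31 kg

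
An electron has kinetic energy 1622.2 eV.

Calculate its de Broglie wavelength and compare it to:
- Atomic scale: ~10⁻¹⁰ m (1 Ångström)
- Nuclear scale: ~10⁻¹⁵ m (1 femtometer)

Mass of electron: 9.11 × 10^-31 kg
λ = 3.04 × 10^-11 m, which is between nuclear and atomic scales.

Using λ = h/√(2mKE):

KE = 1622.2 eV = 2.599 × 10^-16 J

λ = h/√(2mKE)
λ = (6.626 × 10^-34 J·s) / √(2 × 9.11 × 10^-31 kg × 2.599 × 10^-16 J)
λ = 3.04 × 10^-11 m

Comparison:
- Atomic scale (10⁻¹⁰ m): λ is 0.3× this size
- Nuclear scale (10⁻¹⁵ m): λ is 3e+04× this size

The wavelength is between nuclear and atomic scales.

This wavelength is appropriate for probing atomic structure but too large for nuclear physics experiments.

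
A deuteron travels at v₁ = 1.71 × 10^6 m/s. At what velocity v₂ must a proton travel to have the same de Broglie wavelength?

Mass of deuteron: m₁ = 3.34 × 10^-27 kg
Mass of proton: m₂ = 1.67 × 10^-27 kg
v₂ = 3.42 × 10^6 m/s

For equal de Broglie wavelengths: λ₁ = λ₂

h/(m₁v₁) = h/(m₂v₂)
m₁v₁ = m₂v₂
v₂ = v₁ · (m₁/m₂)

v₂ = 1.71 × 10^6 m/s × (3.34 × 10^-27 kg / 1.67 × 10^-27 kg)
v₂ = 3.42 × 10^6 m/s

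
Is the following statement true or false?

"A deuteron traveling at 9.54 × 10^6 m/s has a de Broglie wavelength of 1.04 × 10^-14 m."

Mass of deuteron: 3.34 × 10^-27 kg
False

The claim is incorrect.

Using λ = h/(mv):
λ = (6.626 × 10^-34 J·s) / (3.34 × 10^-27 kg × 9.54 × 10^6 m/s)
λ = 2.08 × 10^-14 m

The actual wavelength differs from the claimed 1.04 × 10^-14 m.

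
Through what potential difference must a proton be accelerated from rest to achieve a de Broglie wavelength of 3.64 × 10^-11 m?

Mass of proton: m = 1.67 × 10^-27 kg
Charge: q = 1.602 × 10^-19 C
6.19 × 10^-1 V

From λ = h/√(2mqV), we solve for V:

λ² = h²/(2mqV)
V = h²/(2mqλ²)
V = (6.626 × 10^-34 J·s)² / (2 × 1.67 × 10^-27 kg × 1.602 × 10^-19 C × (3.64 × 10^-11 m)²)
V = 6.19 × 10^-1 V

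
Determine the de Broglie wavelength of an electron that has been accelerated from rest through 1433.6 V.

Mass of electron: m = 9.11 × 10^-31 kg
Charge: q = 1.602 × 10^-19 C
3.24 × 10^-11 m

When a particle is accelerated through voltage V, it gains kinetic energy KE = qV.

The de Broglie wavelength is then λ = h/√(2mqV):

λ = h/√(2mqV)
λ = (6.626 × 10^-34 J·s) / √(2 × 9.11 × 10^-31 kg × 1.602 × 10^-19 C × 1433.6 V)
λ = 3.24 × 10^-11 m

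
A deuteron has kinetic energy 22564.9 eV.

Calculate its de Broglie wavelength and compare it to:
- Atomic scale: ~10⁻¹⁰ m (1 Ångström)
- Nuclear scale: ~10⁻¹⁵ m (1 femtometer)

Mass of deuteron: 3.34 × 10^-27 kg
λ = 1.35 × 10^-13 m, which is between nuclear and atomic scales.

Using λ = h/√(2mKE):

KE = 22564.9 eV = 3.615 × 10^-15 J

λ = h/√(2mKE)
λ = (6.626 × 10^-34 J·s) / √(2 × 3.34 × 10^-27 kg × 3.615 × 10^-15 J)
λ = 1.35 × 10^-13 m

Comparison:
- Atomic scale (10⁻¹⁰ m): λ is 0.0013× this size
- Nuclear scale (10⁻¹⁵ m): λ is 1.3e+02× this size

The wavelength is between nuclear and atomic scales.

This wavelength is appropriate for probing atomic structure but too large for nuclear physics experiments.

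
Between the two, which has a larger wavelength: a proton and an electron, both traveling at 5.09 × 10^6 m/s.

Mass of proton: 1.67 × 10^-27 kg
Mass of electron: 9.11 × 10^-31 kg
The electron has the longer wavelength.

Using λ = h/(mv), since both particles have the same velocity, the wavelength depends only on mass.

For proton: λ₁ = h/(m₁v) = 7.80 × 10^-14 m
For electron: λ₂ = h/(m₂v) = 1.43 × 10^-10 m

Since λ ∝ 1/m at constant velocity, the lighter particle has the longer wavelength.

The electron has the longer de Broglie wavelength.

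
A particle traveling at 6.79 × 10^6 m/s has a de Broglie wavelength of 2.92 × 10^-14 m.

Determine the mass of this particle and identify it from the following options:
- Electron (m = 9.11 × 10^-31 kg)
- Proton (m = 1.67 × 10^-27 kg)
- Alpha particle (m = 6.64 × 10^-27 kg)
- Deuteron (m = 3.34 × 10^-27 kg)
The particle is a deuteron.

From λ = h/(mv), solve for mass:

m = h/(λv)
m = (6.626 × 10^-34 J·s) / (2.92 × 10^-14 m × 6.79 × 10^6 m/s)
m = 3.34 × 10^-27 kg

Comparing with the listed masses, this is closest to a deuteron.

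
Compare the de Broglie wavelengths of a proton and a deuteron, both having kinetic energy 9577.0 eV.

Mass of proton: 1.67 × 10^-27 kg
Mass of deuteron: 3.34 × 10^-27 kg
The proton has the longer wavelength.

Using λ = h/√(2mKE):

For proton: λ₁ = h/√(2m₁KE) = 2.93 × 10^-13 m
For deuteron: λ₂ = h/√(2m₂KE) = 2.07 × 10^-13 m

Since λ ∝ 1/√m at constant kinetic energy, the lighter particle has the longer wavelength.

The proton has the longer de Broglie wavelength.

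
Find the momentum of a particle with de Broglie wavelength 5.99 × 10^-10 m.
1.11 × 10^-24 kg·m/s

From the de Broglie relation λ = h/p, we solve for p:

p = h/λ
p = (6.626 × 10^-34 J·s) / (5.99 × 10^-10 m)
p = 1.11 × 10^-24 kg·m/s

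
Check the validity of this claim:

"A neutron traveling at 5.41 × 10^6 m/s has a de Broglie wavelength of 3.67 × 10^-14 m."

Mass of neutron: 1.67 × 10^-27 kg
False

The claim is incorrect.

Using λ = h/(mv):
λ = (6.626 × 10^-34 J·s) / (1.67 × 10^-27 kg × 5.41 × 10^6 m/s)
λ = 7.33 × 10^-14 m

The actual wavelength differs from the claimed 3.67 × 10^-14 m.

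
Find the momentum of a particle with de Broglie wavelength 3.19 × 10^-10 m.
2.08 × 10^-24 kg·m/s

From the de Broglie relation λ = h/p, we solve for p:

p = h/λ
p = (6.626 × 10^-34 J·s) / (3.19 × 10^-10 m)
p = 2.08 × 10^-24 kg·m/s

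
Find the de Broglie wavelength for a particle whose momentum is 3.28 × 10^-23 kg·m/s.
2.02 × 10^-11 m

Using the de Broglie relation λ = h/p:

λ = h/p
λ = (6.626 × 10^-34 J·s) / (3.28 × 10^-23 kg·m/s)
λ = 2.02 × 10^-11 m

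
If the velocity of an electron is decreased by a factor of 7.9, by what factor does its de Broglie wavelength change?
The wavelength increases by a factor of 7.9.

From λ = h/(mv), the wavelength is inversely proportional to velocity:

λ ∝ 1/v

If v → v/7.9, then λ → 7.9λ

When velocity is decreased by a factor of 7.9, the wavelength increases by a factor of 7.9.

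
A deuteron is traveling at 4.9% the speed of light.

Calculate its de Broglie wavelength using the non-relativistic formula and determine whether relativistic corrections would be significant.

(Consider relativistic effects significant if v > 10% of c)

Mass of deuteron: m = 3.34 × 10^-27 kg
No, relativistic corrections are not needed.

Using the non-relativistic de Broglie formula λ = h/(mv):

v = 4.9% × c = 1.469 × 10^7 m/s

λ = h/(mv)
λ = (6.626 × 10^-34 J·s) / (3.34 × 10^-27 kg × 1.469 × 10^7 m/s)
λ = 1.35 × 10^-14 m

Since v = 4.9% of c < 10% of c, relativistic corrections are NOT significant and this non-relativistic result is a good approximation.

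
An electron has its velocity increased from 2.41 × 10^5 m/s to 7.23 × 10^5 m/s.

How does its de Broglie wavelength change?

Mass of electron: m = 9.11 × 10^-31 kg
The wavelength decreases by a factor of 3.

Using λ = h/(mv):

Initial wavelength: λ₁ = h/(mv₁) = 3.02 × 10^-9 m
Final wavelength: λ₂ = h/(mv₂) = 1.01 × 10^-9 m

Since λ ∝ 1/v, when velocity increases by a factor of 3, the wavelength decreases by a factor of 3.

λ₂/λ₁ = v₁/v₂ = 1/3

The wavelength decreases by a factor of 3.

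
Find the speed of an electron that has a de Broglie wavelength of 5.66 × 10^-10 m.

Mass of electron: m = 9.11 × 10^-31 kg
1.29 × 10^6 m/s

From the de Broglie relation λ = h/(mv), we solve for v:

v = h/(mλ)
v = (6.626 × 10^-34 J·s) / (9.11 × 10^-31 kg × 5.66 × 10^-10 m)
v = 1.29 × 10^6 m/s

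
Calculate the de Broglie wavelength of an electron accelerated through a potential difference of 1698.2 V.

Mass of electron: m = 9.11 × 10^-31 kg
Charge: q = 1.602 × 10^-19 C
2.98 × 10^-11 m

When a particle is accelerated through voltage V, it gains kinetic energy KE = qV.

The de Broglie wavelength is then λ = h/√(2mqV):

λ = h/√(2mqV)
λ = (6.626 × 10^-34 J·s) / √(2 × 9.11 × 10^-31 kg × 1.602 × 10^-19 C × 1698.2 V)
λ = 2.98 × 10^-11 m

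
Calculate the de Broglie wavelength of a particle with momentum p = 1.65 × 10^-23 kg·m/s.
4.02 × 10^-11 m

Using the de Broglie relation λ = h/p:

λ = h/p
λ = (6.626 × 10^-34 J·s) / (1.65 × 10^-23 kg·m/s)
λ = 4.02 × 10^-11 m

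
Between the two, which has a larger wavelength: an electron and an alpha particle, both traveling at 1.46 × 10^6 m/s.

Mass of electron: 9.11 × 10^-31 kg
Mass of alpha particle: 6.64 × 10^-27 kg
The electron has the longer wavelength.

Using λ = h/(mv), since both particles have the same velocity, the wavelength depends only on mass.

For electron: λ₁ = h/(m₁v) = 4.98 × 10^-10 m
For alpha particle: λ₂ = h/(m₂v) = 6.83 × 10^-14 m

Since λ ∝ 1/m at constant velocity, the lighter particle has the longer wavelength.

The electron has the longer de Broglie wavelength.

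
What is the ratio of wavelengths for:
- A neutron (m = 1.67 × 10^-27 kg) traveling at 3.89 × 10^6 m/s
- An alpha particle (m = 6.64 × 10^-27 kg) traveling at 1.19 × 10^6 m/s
λ₁/λ₂ = 1.22

Using λ = h/(mv):

λ₁ = h/(m₁v₁) = 1.02 × 10^-13 m
λ₂ = h/(m₂v₂) = 8.39 × 10^-14 m

Ratio λ₁/λ₂ = (m₂v₂)/(m₁v₁)
         = (6.64 × 10^-27 kg × 1.19 × 10^6 m/s) / (1.67 × 10^-27 kg × 3.89 × 10^6 m/s)
         = 1.22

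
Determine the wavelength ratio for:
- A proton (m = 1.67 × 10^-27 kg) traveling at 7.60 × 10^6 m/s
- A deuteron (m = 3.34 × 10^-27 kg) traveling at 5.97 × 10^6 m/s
λ₁/λ₂ = 1.57

Using λ = h/(mv):

λ₁ = h/(m₁v₁) = 5.22 × 10^-14 m
λ₂ = h/(m₂v₂) = 3.32 × 10^-14 m

Ratio λ₁/λ₂ = (m₂v₂)/(m₁v₁)
         = (3.34 × 10^-27 kg × 5.97 × 10^6 m/s) / (1.67 × 10^-27 kg × 7.60 × 10^6 m/s)
         = 1.57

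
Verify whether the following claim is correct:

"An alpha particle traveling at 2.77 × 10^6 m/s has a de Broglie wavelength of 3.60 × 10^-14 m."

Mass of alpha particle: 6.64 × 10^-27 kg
True

The claim is correct.

Using λ = h/(mv):
λ = (6.626 × 10^-34 J·s) / (6.64 × 10^-27 kg × 2.77 × 10^6 m/s)
λ = 3.60 × 10^-14 m

This matches the claimed value.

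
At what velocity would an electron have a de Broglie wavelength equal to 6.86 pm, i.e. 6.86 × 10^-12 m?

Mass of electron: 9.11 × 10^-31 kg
1.06 × 10^8 m/s

From λ = h/(mv), solve for v:

v = h/(mλ)
v = (6.626 × 10^-34 J·s) / (9.11 × 10^-31 kg × 6.86 × 10^-12 m)
v = 1.06 × 10^8 m/s

Note: This velocity is 35.4% of the speed of light, so relativistic corrections would be needed for a more accurate calculation.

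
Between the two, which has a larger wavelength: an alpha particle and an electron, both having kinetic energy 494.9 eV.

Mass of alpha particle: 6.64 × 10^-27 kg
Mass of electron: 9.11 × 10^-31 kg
The electron has the longer wavelength.

Using λ = h/√(2mKE):

For alpha particle: λ₁ = h/√(2m₁KE) = 6.46 × 10^-13 m
For electron: λ₂ = h/√(2m₂KE) = 5.51 × 10^-11 m

Since λ ∝ 1/√m at constant kinetic energy, the lighter particle has the longer wavelength.

The electron has the longer de Broglie wavelength.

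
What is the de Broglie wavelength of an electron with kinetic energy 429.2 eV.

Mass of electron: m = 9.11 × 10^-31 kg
5.92 × 10^-11 m

Using λ = h/√(2mKE):

First convert KE to Joules: KE = 429.2 eV = 6.877 × 10^-17 J

λ = h/√(2mKE)
λ = (6.626 × 10^-34 J·s) / √(2 × 9.11 × 10^-31 kg × 6.877 × 10^-17 J)
λ = 5.92 × 10^-11 m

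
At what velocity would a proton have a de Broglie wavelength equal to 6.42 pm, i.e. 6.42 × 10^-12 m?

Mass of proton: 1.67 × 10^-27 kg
6.18 × 10^4 m/s

From λ = h/(mv), solve for v:

v = h/(mλ)
v = (6.626 × 10^-34 J·s) / (1.67 × 10^-27 kg × 6.42 × 10^-12 m)
v = 6.18 × 10^4 m/s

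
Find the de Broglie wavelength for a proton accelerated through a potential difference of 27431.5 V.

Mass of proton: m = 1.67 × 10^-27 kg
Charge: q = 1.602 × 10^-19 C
1.73 × 10^-13 m

When a particle is accelerated through voltage V, it gains kinetic energy KE = qV.

The de Broglie wavelength is then λ = h/√(2mqV):

λ = h/√(2mqV)
λ = (6.626 × 10^-34 J·s) / √(2 × 1.67 × 10^-27 kg × 1.602 × 10^-19 C × 27431.5 V)
λ = 1.73 × 10^-13 m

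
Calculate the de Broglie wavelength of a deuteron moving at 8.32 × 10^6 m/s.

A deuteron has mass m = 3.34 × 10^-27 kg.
2.38 × 10^-14 m

Using the de Broglie relation λ = h/(mv):

λ = h/(mv)
λ = (6.626 × 10^-34 J·s) / (3.34 × 10^-27 kg × 8.32 × 10^6 m/s)
λ = 2.38 × 10^-14 m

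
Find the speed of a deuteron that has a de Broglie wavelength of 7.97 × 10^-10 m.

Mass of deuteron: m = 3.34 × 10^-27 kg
2.49 × 10^2 m/s

From the de Broglie relation λ = h/(mv), we solve for v:

v = h/(mλ)
v = (6.626 × 10^-34 J·s) / (3.34 × 10^-27 kg × 7.97 × 10^-10 m)
v = 2.49 × 10^2 m/s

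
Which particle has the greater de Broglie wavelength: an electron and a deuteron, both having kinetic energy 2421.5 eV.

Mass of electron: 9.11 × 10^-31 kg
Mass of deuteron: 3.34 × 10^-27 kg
The electron has the longer wavelength.

Using λ = h/√(2mKE):

For electron: λ₁ = h/√(2m₁KE) = 2.49 × 10^-11 m
For deuteron: λ₂ = h/√(2m₂KE) = 4.12 × 10^-13 m

Since λ ∝ 1/√m at constant kinetic energy, the lighter particle has the longer wavelength.

The electron has the longer de Broglie wavelength.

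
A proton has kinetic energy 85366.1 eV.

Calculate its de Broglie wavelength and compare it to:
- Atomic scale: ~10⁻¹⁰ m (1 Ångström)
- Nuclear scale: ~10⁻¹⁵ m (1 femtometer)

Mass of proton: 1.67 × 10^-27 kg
λ = 9.80 × 10^-14 m, which is between nuclear and atomic scales.

Using λ = h/√(2mKE):

KE = 85366.1 eV = 1.368 × 10^-14 J

λ = h/√(2mKE)
λ = (6.626 × 10^-34 J·s) / √(2 × 1.67 × 10^-27 kg × 1.368 × 10^-14 J)
λ = 9.80 × 10^-14 m

Comparison:
- Atomic scale (10⁻¹⁰ m): λ is 0.00098× this size
- Nuclear scale (10⁻¹⁵ m): λ is 98× this size

The wavelength is between nuclear and atomic scales.

This wavelength is appropriate for probing atomic structure but too large for nuclear physics experiments.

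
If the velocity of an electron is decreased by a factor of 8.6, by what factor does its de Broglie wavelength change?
The wavelength increases by a factor of 8.6.

From λ = h/(mv), the wavelength is inversely proportional to velocity:

λ ∝ 1/v

If v → v/8.6, then λ → 8.6λ

When velocity is decreased by a factor of 8.6, the wavelength increases by a factor of 8.6.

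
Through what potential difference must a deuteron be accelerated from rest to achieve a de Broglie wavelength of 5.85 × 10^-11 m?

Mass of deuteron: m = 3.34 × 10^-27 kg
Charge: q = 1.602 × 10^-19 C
1.20 × 10^-1 V

From λ = h/√(2mqV), we solve for V:

λ² = h²/(2mqV)
V = h²/(2mqλ²)
V = (6.626 × 10^-34 J·s)² / (2 × 3.34 × 10^-27 kg × 1.602 × 10^-19 C × (5.85 × 10^-11 m)²)
V = 1.20 × 10^-1 V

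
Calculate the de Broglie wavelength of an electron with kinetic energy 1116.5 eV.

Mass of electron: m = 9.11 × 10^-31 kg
3.67 × 10^-11 m

Using λ = h/√(2mKE):

First convert KE to Joules: KE = 1116.5 eV = 1.789 × 10^-16 J

λ = h/√(2mKE)
λ = (6.626 × 10^-34 J·s) / √(2 × 9.11 × 10^-31 kg × 1.789 × 10^-16 J)
λ = 3.67 × 10^-11 m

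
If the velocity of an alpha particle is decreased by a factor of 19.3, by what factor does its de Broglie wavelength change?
The wavelength increases by a factor of 19.3.

From λ = h/(mv), the wavelength is inversely proportional to velocity:

λ ∝ 1/v

If v → v/19.3, then λ → 19.3λ

When velocity is decreased by a factor of 19.3, the wavelength increases by a factor of 19.3.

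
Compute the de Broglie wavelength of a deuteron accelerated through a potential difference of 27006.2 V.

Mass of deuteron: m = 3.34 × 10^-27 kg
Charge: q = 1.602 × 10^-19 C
1.23 × 10^-13 m

When a particle is accelerated through voltage V, it gains kinetic energy KE = qV.

The de Broglie wavelength is then λ = h/√(2mqV):

λ = h/√(2mqV)
λ = (6.626 × 10^-34 J·s) / √(2 × 3.34 × 10^-27 kg × 1.602 × 10^-19 C × 27006.2 V)
λ = 1.23 × 10^-13 m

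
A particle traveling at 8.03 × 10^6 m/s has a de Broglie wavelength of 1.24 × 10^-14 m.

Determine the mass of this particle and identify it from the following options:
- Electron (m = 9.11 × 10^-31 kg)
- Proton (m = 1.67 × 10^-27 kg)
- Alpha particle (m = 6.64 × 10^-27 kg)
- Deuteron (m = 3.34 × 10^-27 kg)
The particle is an alpha particle.

From λ = h/(mv), solve for mass:

m = h/(λv)
m = (6.626 × 10^-34 J·s) / (1.24 × 10^-14 m × 8.03 × 10^6 m/s)
m = 6.65 × 10^-27 kg

Comparing with the listed masses, this is closest to an alpha particle.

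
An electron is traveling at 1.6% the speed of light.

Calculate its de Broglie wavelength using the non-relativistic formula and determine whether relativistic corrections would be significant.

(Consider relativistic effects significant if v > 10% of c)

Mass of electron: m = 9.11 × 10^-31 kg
No, relativistic corrections are not needed.

Using the non-relativistic de Broglie formula λ = h/(mv):

v = 1.6% × c = 4.797 × 10^6 m/s

λ = h/(mv)
λ = (6.626 × 10^-34 J·s) / (9.11 × 10^-31 kg × 4.797 × 10^6 m/s)
λ = 1.52 × 10^-10 m

Since v = 1.6% of c < 10% of c, relativistic corrections are NOT significant and this non-relativistic result is a good approximation.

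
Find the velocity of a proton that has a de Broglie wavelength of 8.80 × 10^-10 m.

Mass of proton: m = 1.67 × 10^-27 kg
4.51 × 10^2 m/s

From the de Broglie relation λ = h/(mv), we solve for v:

v = h/(mλ)
v = (6.626 × 10^-34 J·s) / (1.67 × 10^-27 kg × 8.80 × 10^-10 m)
v = 4.51 × 10^2 m/s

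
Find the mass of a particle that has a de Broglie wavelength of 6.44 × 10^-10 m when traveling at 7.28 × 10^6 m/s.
1.41 × 10^-31 kg

From the de Broglie relation λ = h/(mv), we solve for m:

m = h/(λv)
m = (6.626 × 10^-34 J·s) / (6.44 × 10^-10 m × 7.28 × 10^6 m/s)
m = 1.41 × 10^-31 kg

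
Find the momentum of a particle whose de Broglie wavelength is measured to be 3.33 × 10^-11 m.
1.99 × 10^-23 kg·m/s

From the de Broglie relation λ = h/p, we solve for p:

p = h/λ
p = (6.626 × 10^-34 J·s) / (3.33 × 10^-11 m)
p = 1.99 × 10^-23 kg·m/s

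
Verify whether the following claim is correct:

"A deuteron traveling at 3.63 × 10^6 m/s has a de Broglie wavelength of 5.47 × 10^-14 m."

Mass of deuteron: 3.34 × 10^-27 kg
True

The claim is correct.

Using λ = h/(mv):
λ = (6.626 × 10^-34 J·s) / (3.34 × 10^-27 kg × 3.63 × 10^6 m/s)
λ = 5.47 × 10^-14 m

This matches the claimed value.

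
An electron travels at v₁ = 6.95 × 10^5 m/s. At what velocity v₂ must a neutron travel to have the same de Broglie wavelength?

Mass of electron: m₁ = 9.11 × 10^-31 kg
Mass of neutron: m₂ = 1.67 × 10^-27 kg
v₂ = 3.79 × 10^2 m/s

For equal de Broglie wavelengths: λ₁ = λ₂

h/(m₁v₁) = h/(m₂v₂)
m₁v₁ = m₂v₂
v₂ = v₁ · (m₁/m₂)

v₂ = 6.95 × 10^5 m/s × (9.11 × 10^-31 kg / 1.67 × 10^-27 kg)
v₂ = 3.79 × 10^2 m/s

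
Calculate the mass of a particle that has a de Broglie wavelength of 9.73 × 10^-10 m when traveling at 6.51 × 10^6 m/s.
1.05 × 10^-31 kg

From the de Broglie relation λ = h/(mv), we solve for m:

m = h/(λv)
m = (6.626 × 10^-34 J·s) / (9.73 × 10^-10 m × 6.51 × 10^6 m/s)
m = 1.05 × 10^-31 kg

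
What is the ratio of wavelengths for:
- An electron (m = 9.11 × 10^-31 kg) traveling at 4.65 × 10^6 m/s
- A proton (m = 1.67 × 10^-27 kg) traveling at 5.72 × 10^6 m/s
λ₁/λ₂ = 2.25 × 10^3

Using λ = h/(mv):

λ₁ = h/(m₁v₁) = 1.56 × 10^-10 m
λ₂ = h/(m₂v₂) = 6.94 × 10^-14 m

Ratio λ₁/λ₂ = (m₂v₂)/(m₁v₁)
         = (1.67 × 10^-27 kg × 5.72 × 10^6 m/s) / (9.11 × 10^-31 kg × 4.65 × 10^6 m/s)
         = 2.25 × 10^3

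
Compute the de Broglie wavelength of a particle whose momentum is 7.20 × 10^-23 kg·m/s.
9.20 × 10^-12 m

Using the de Broglie relation λ = h/p:

λ = h/p
λ = (6.626 × 10^-34 J·s) / (7.20 × 10^-23 kg·m/s)
λ = 9.20 × 10^-12 m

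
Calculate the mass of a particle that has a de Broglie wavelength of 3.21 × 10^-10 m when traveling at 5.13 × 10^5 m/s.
4.02 × 10^-30 kg

From the de Broglie relation λ = h/(mv), we solve for m:

m = h/(λv)
m = (6.626 × 10^-34 J·s) / (3.21 × 10^-10 m × 5.13 × 10^5 m/s)
m = 4.02 × 10^-30 kg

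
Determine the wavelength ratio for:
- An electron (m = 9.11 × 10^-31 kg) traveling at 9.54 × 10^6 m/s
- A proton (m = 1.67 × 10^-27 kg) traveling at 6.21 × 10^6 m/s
λ₁/λ₂ = 1.19 × 10^3

Using λ = h/(mv):

λ₁ = h/(m₁v₁) = 7.62 × 10^-11 m
λ₂ = h/(m₂v₂) = 6.39 × 10^-14 m

Ratio λ₁/λ₂ = (m₂v₂)/(m₁v₁)
         = (1.67 × 10^-27 kg × 6.21 × 10^6 m/s) / (9.11 × 10^-31 kg × 9.54 × 10^6 m/s)
         = 1.19 × 10^3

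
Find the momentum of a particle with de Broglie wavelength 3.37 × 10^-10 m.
1.97 × 10^-24 kg·m/s

From the de Broglie relation λ = h/p, we solve for p:

p = h/λ
p = (6.626 × 10^-34 J·s) / (3.37 × 10^-10 m)
p = 1.97 × 10^-24 kg·m/s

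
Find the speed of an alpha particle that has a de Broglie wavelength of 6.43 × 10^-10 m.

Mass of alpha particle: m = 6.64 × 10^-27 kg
1.55 × 10^2 m/s

From the de Broglie relation λ = h/(mv), we solve for v:

v = h/(mλ)
v = (6.626 × 10^-34 J·s) / (6.64 × 10^-27 kg × 6.43 × 10^-10 m)
v = 1.55 × 10^2 m/s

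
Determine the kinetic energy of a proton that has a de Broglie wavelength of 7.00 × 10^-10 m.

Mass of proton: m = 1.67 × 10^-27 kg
2.68 × 10^-22 J (or 1.67 × 10^-3 eV)

From λ = h/√(2mKE), we solve for KE:

λ² = h²/(2mKE)
KE = h²/(2mλ²)
KE = (6.626 × 10^-34 J·s)² / (2 × 1.67 × 10^-27 kg × (7.00 × 10^-10 m)²)
KE = 2.68 × 10^-22 J
KE = 1.67 × 10^-3 eV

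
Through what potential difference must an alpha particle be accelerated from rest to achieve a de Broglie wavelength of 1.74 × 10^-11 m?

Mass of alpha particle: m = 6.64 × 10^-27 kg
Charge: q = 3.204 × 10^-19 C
3.41 × 10^-1 V

From λ = h/√(2mqV), we solve for V:

λ² = h²/(2mqV)
V = h²/(2mqλ²)
V = (6.626 × 10^-34 J·s)² / (2 × 6.64 × 10^-27 kg × 3.204 × 10^-19 C × (1.74 × 10^-11 m)²)
V = 3.41 × 10^-1 V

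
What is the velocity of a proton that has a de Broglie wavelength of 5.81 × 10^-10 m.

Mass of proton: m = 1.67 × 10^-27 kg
6.83 × 10^2 m/s

From the de Broglie relation λ = h/(mv), we solve for v:

v = h/(mλ)
v = (6.626 × 10^-34 J·s) / (1.67 × 10^-27 kg × 5.81 × 10^-10 m)
v = 6.83 × 10^2 m/s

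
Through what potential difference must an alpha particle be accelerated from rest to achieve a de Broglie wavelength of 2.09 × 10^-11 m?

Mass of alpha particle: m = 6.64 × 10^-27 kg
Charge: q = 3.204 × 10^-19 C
2.36 × 10^-1 V

From λ = h/√(2mqV), we solve for V:

λ² = h²/(2mqV)
V = h²/(2mqλ²)
V = (6.626 × 10^-34 J·s)² / (2 × 6.64 × 10^-27 kg × 3.204 × 10^-19 C × (2.09 × 10^-11 m)²)
V = 2.36 × 10^-1 V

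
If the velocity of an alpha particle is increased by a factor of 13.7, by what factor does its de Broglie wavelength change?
The wavelength decreases by a factor of 13.7.

From λ = h/(mv), the wavelength is inversely proportional to velocity:

λ ∝ 1/v

If v → 13.7v, then λ → λ/13.7

When velocity is increased by a factor of 13.7, the wavelength decreases by a factor of 13.7.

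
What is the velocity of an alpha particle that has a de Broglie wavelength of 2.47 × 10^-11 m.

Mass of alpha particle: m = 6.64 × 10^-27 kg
4.04 × 10^3 m/s

From the de Broglie relation λ = h/(mv), we solve for v:

v = h/(mλ)
v = (6.626 × 10^-34 J·s) / (6.64 × 10^-27 kg × 2.47 × 10^-11 m)
v = 4.04 × 10^3 m/s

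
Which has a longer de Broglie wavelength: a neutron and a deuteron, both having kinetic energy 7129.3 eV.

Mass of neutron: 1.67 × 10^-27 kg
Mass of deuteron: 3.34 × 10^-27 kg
The neutron has the longer wavelength.

Using λ = h/√(2mKE):

For neutron: λ₁ = h/√(2m₁KE) = 3.39 × 10^-13 m
For deuteron: λ₂ = h/√(2m₂KE) = 2.40 × 10^-13 m

Since λ ∝ 1/√m at constant kinetic energy, the lighter particle has the longer wavelength.

The neutron has the longer de Broglie wavelength.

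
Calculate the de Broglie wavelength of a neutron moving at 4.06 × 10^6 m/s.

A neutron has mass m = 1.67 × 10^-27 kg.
9.77 × 10^-14 m

Using the de Broglie relation λ = h/(mv):

λ = h/(mv)
λ = (6.626 × 10^-34 J·s) / (1.67 × 10^-27 kg × 4.06 × 10^6 m/s)
λ = 9.77 × 10^-14 m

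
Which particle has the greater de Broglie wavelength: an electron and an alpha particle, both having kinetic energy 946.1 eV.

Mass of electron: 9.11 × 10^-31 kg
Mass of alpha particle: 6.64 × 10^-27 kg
The electron has the longer wavelength.

Using λ = h/√(2mKE):

For electron: λ₁ = h/√(2m₁KE) = 3.99 × 10^-11 m
For alpha particle: λ₂ = h/√(2m₂KE) = 4.67 × 10^-13 m

Since λ ∝ 1/√m at constant kinetic energy, the lighter particle has the longer wavelength.

The electron has the longer de Broglie wavelength.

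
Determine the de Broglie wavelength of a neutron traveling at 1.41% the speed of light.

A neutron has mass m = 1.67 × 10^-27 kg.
9.39 × 10^-14 m

Using the de Broglie relation λ = h/(mv):

v = 1.41% × c = 4.227 × 10^6 m/s

λ = h/(mv)
λ = (6.626 × 10^-34 J·s) / (1.67 × 10^-27 kg × 4.227 × 10^6 m/s)
λ = 9.39 × 10^-14 m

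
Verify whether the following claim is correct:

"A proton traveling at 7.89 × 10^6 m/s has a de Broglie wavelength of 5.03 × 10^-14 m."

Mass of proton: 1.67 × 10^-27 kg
True

The claim is correct.

Using λ = h/(mv):
λ = (6.626 × 10^-34 J·s) / (1.67 × 10^-27 kg × 7.89 × 10^6 m/s)
λ = 5.03 × 10^-14 m

This matches the claimed value.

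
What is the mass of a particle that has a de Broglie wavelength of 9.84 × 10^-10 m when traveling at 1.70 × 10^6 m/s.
3.96 × 10^-31 kg

From the de Broglie relation λ = h/(mv), we solve for m:

m = h/(λv)
m = (6.626 × 10^-34 J·s) / (9.84 × 10^-10 m × 1.70 × 10^6 m/s)
m = 3.96 × 10^-31 kg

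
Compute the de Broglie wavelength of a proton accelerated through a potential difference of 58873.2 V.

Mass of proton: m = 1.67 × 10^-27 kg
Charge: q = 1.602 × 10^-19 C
1.18 × 10^-13 m

When a particle is accelerated through voltage V, it gains kinetic energy KE = qV.

The de Broglie wavelength is then λ = h/√(2mqV):

λ = h/√(2mqV)
λ = (6.626 × 10^-34 J·s) / √(2 × 1.67 × 10^-27 kg × 1.602 × 10^-19 C × 58873.2 V)
λ = 1.18 × 10^-13 m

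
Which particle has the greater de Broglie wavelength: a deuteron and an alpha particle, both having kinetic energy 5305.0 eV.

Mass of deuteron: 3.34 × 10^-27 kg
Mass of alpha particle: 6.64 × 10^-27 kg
The deuteron has the longer wavelength.

Using λ = h/√(2mKE):

For deuteron: λ₁ = h/√(2m₁KE) = 2.78 × 10^-13 m
For alpha particle: λ₂ = h/√(2m₂KE) = 1.97 × 10^-13 m

Since λ ∝ 1/√m at constant kinetic energy, the lighter particle has the longer wavelength.

The deuteron has the longer de Broglie wavelength.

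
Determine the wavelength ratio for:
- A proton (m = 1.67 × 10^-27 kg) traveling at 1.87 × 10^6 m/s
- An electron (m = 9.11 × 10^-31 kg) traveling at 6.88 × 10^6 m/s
λ₁/λ₂ = 2.01 × 10^-3

Using λ = h/(mv):

λ₁ = h/(m₁v₁) = 2.12 × 10^-13 m
λ₂ = h/(m₂v₂) = 1.06 × 10^-10 m

Ratio λ₁/λ₂ = (m₂v₂)/(m₁v₁)
         = (9.11 × 10^-31 kg × 6.88 × 10^6 m/s) / (1.67 × 10^-27 kg × 1.87 × 10^6 m/s)
         = 2.01 × 10^-3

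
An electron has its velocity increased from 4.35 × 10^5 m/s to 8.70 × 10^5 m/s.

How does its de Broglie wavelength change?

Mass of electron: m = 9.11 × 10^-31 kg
The wavelength decreases by a factor of 2.

Using λ = h/(mv):

Initial wavelength: λ₁ = h/(mv₁) = 1.67 × 10^-9 m
Final wavelength: λ₂ = h/(mv₂) = 8.36 × 10^-10 m

Since λ ∝ 1/v, when velocity increases by a factor of 2, the wavelength decreases by a factor of 2.

λ₂/λ₁ = v₁/v₂ = 1/2

The wavelength decreases by a factor of 2.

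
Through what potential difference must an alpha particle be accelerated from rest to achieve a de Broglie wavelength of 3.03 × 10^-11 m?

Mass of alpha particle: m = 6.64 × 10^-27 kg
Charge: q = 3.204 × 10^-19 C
1.12 × 10^-1 V

From λ = h/√(2mqV), we solve for V:

λ² = h²/(2mqV)
V = h²/(2mqλ²)
V = (6.626 × 10^-34 J·s)² / (2 × 6.64 × 10^-27 kg × 3.204 × 10^-19 C × (3.03 × 10^-11 m)²)
V = 1.12 × 10^-1 V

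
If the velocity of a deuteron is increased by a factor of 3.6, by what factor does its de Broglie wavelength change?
The wavelength decreases by a factor of 3.6.

From λ = h/(mv), the wavelength is inversely proportional to velocity:

λ ∝ 1/v

If v → 3.6v, then λ → λ/3.6

When velocity is increased by a factor of 3.6, the wavelength decreases by a factor of 3.6.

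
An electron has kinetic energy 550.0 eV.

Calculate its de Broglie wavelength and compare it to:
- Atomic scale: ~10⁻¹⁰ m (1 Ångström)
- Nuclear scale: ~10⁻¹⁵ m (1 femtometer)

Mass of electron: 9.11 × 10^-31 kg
λ = 5.23 × 10^-11 m, which is between nuclear and atomic scales.

Using λ = h/√(2mKE):

KE = 550.0 eV = 8.812 × 10^-17 J

λ = h/√(2mKE)
λ = (6.626 × 10^-34 J·s) / √(2 × 9.11 × 10^-31 kg × 8.812 × 10^-17 J)
λ = 5.23 × 10^-11 m

Comparison:
- Atomic scale (10⁻¹⁰ m): λ is 0.52× this size
- Nuclear scale (10⁻¹⁵ m): λ is 5.2e+04× this size

The wavelength is between nuclear and atomic scales.

This wavelength is appropriate for probing atomic structure but too large for nuclear physics experiments.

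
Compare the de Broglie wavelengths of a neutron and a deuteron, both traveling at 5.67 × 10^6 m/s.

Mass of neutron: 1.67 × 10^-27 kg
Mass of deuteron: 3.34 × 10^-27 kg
The neutron has the longer wavelength.

Using λ = h/(mv), since both particles have the same velocity, the wavelength depends only on mass.

For neutron: λ₁ = h/(m₁v) = 7.00 × 10^-14 m
For deuteron: λ₂ = h/(m₂v) = 3.50 × 10^-14 m

Since λ ∝ 1/m at constant velocity, the lighter particle has the longer wavelength.

The neutron has the longer de Broglie wavelength.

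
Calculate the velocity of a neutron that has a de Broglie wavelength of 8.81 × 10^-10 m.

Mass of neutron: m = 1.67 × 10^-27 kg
4.50 × 10^2 m/s

From the de Broglie relation λ = h/(mv), we solve for v:

v = h/(mλ)
v = (6.626 × 10^-34 J·s) / (1.67 × 10^-27 kg × 8.81 × 10^-10 m)
v = 4.50 × 10^2 m/s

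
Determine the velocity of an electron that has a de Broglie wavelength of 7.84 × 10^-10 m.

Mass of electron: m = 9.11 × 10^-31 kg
9.28 × 10^5 m/s

From the de Broglie relation λ = h/(mv), we solve for v:

v = h/(mλ)
v = (6.626 × 10^-34 J·s) / (9.11 × 10^-31 kg × 7.84 × 10^-10 m)
v = 9.28 × 10^5 m/s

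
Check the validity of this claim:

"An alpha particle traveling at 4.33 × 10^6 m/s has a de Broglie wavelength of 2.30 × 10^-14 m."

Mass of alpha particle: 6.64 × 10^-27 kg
True

The claim is correct.

Using λ = h/(mv):
λ = (6.626 × 10^-34 J·s) / (6.64 × 10^-27 kg × 4.33 × 10^6 m/s)
λ = 2.30 × 10^-14 m

This matches the claimed value.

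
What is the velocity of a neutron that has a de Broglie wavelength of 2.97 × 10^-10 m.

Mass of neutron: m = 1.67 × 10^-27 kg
1.34 × 10^3 m/s

From the de Broglie relation λ = h/(mv), we solve for v:

v = h/(mλ)
v = (6.626 × 10^-34 J·s) / (1.67 × 10^-27 kg × 2.97 × 10^-10 m)
v = 1.34 × 10^3 m/s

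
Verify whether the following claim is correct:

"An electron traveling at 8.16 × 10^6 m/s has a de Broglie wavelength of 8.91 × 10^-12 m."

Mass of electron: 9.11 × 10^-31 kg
False

The claim is incorrect.

Using λ = h/(mv):
λ = (6.626 × 10^-34 J·s) / (9.11 × 10^-31 kg × 8.16 × 10^6 m/s)
λ = 8.91 × 10^-11 m

The actual wavelength differs from the claimed 8.91 × 10^-12 m.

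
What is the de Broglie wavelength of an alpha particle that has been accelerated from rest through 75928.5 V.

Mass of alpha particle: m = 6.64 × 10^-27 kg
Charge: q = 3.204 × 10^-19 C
3.69 × 10^-14 m

When a particle is accelerated through voltage V, it gains kinetic energy KE = qV.

The de Broglie wavelength is then λ = h/√(2mqV):

λ = h/√(2mqV)
λ = (6.626 × 10^-34 J·s) / √(2 × 6.64 × 10^-27 kg × 3.204 × 10^-19 C × 75928.5 V)
λ = 3.69 × 10^-14 m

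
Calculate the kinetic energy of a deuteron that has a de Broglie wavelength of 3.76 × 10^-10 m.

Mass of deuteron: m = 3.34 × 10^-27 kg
4.65 × 10^-22 J (or 2.90 × 10^-3 eV)

From λ = h/√(2mKE), we solve for KE:

λ² = h²/(2mKE)
KE = h²/(2mλ²)
KE = (6.626 × 10^-34 J·s)² / (2 × 3.34 × 10^-27 kg × (3.76 × 10^-10 m)²)
KE = 4.65 × 10^-22 J
KE = 2.90 × 10^-3 eV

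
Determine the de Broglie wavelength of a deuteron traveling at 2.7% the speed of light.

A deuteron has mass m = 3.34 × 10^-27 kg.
2.45 × 10^-14 m

Using the de Broglie relation λ = h/(mv):

v = 2.7% × c = 8.094 × 10^6 m/s

λ = h/(mv)
λ = (6.626 × 10^-34 J·s) / (3.34 × 10^-27 kg × 8.094 × 10^6 m/s)
λ = 2.45 × 10^-14 m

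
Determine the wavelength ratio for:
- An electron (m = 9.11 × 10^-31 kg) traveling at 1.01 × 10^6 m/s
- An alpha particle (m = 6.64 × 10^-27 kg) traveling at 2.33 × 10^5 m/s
λ₁/λ₂ = 1.68 × 10^3

Using λ = h/(mv):

λ₁ = h/(m₁v₁) = 7.20 × 10^-10 m
λ₂ = h/(m₂v₂) = 4.28 × 10^-13 m

Ratio λ₁/λ₂ = (m₂v₂)/(m₁v₁)
         = (6.64 × 10^-27 kg × 2.33 × 10^5 m/s) / (9.11 × 10^-31 kg × 1.01 × 10^6 m/s)
         = 1.68 × 10^3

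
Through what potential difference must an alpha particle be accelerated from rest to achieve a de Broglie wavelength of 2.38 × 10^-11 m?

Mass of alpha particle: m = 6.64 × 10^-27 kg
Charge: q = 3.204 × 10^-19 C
1.82 × 10^-1 V

From λ = h/√(2mqV), we solve for V:

λ² = h²/(2mqV)
V = h²/(2mqλ²)
V = (6.626 × 10^-34 J·s)² / (2 × 6.64 × 10^-27 kg × 3.204 × 10^-19 C × (2.38 × 10^-11 m)²)
V = 1.82 × 10^-1 V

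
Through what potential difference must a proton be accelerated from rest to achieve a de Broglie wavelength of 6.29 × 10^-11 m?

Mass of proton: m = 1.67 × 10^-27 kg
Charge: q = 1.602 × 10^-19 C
2.07 × 10^-1 V

From λ = h/√(2mqV), we solve for V:

λ² = h²/(2mqV)
V = h²/(2mqλ²)
V = (6.626 × 10^-34 J·s)² / (2 × 1.67 × 10^-27 kg × 1.602 × 10^-19 C × (6.29 × 10^-11 m)²)
V = 2.07 × 10^-1 V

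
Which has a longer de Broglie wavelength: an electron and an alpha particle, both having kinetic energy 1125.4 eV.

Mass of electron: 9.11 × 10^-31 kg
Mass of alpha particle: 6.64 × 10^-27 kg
The electron has the longer wavelength.

Using λ = h/√(2mKE):

For electron: λ₁ = h/√(2m₁KE) = 3.66 × 10^-11 m
For alpha particle: λ₂ = h/√(2m₂KE) = 4.28 × 10^-13 m

Since λ ∝ 1/√m at constant kinetic energy, the lighter particle has the longer wavelength.

The electron has the longer de Broglie wavelength.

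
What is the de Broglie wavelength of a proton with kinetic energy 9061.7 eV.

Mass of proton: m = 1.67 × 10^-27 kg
3.01 × 10^-13 m

Using λ = h/√(2mKE):

First convert KE to Joules: KE = 9061.7 eV = 1.452 × 10^-15 J

λ = h/√(2mKE)
λ = (6.626 × 10^-34 J·s) / √(2 × 1.67 × 10^-27 kg × 1.452 × 10^-15 J)
λ = 3.01 × 10^-13 m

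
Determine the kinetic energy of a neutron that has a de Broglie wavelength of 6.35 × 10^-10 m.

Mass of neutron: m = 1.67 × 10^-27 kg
3.26 × 10^-22 J (or 2.03 × 10^-3 eV)

From λ = h/√(2mKE), we solve for KE:

λ² = h²/(2mKE)
KE = h²/(2mλ²)
KE = (6.626 × 10^-34 J·s)² / (2 × 1.67 × 10^-27 kg × (6.35 × 10^-10 m)²)
KE = 3.26 × 10^-22 J
KE = 2.03 × 10^-3 eV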